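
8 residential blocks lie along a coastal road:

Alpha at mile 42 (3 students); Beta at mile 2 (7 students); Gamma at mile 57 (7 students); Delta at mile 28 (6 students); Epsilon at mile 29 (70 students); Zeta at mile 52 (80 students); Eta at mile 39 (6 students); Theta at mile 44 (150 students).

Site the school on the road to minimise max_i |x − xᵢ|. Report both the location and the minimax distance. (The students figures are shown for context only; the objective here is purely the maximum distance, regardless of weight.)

location 29.5, max distance 27.5

The 1-center on a line is the midpoint of the two extreme points: leftmost at 2, rightmost at 57.
Optimal location = (2 + 57)/2 = 29.5; maximum distance = (57 − 2)/2 = 27.5.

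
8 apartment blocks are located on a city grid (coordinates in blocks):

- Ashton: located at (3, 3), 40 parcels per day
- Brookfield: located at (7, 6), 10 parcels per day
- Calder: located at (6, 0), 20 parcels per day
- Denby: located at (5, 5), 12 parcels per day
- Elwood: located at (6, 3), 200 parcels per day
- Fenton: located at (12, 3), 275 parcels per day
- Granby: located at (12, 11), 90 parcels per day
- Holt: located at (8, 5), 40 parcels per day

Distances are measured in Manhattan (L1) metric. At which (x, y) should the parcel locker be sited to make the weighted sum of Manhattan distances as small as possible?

(12, 3)

Manhattan distance separates: Σwᵢ(|x−xᵢ|+|y−yᵢ|) = Σwᵢ|x−xᵢ| + Σwᵢ|y−yᵢ|, so x and y are optimised independently as 1-D weighted medians.
Total weight W = 687; half = 343.5.
x-coordinate, sorted with cumulative weight:
  x=3 (Ashton, w=40) cum 40
  x=5 (Denby, w=12) cum 52
  x=6 (Calder, w=20) cum 72
  x=6 (Elwood, w=200) cum 272
  x=7 (Brookfield, w=10) cum 282
  x=8 (Holt, w=40) cum 322
  x=12 (Fenton, w=275) cum 597  ← median
  x=12 (Granby, w=90) cum 687
⇒ x* = 12
y-coordinate, sorted with cumulative weight:
  y=0 (Calder, w=20) cum 20
  y=3 (Ashton, w=40) cum 60
  y=3 (Elwood, w=200) cum 260
  y=3 (Fenton, w=275) cum 535  ← median
  y=5 (Denby, w=12) cum 547
  y=5 (Holt, w=40) cum 587
  y=6 (Brookfield, w=10) cum 597
  y=11 (Granby, w=90) cum 687
⇒ y* = 3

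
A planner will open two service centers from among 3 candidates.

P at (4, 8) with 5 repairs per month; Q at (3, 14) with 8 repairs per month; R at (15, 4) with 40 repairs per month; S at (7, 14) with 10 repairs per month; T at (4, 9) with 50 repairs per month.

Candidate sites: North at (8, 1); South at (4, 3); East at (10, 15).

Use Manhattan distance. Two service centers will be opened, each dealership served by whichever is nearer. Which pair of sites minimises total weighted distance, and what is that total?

{South, East}, total 909

Evaluate every pair (each demand assigned to the nearer of the two):
  {South, East}: total = 909
  {North, South}: total = 961
  {North, East}: total = 1159
Best pair: {South, East} with total 909.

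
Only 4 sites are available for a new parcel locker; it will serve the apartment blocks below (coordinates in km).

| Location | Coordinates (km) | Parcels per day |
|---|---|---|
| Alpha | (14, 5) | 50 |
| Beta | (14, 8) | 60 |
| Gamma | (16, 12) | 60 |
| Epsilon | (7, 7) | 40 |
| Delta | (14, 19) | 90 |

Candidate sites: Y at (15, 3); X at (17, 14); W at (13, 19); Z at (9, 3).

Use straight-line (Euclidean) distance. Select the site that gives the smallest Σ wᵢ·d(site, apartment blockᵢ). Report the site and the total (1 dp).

Total weighted distance at each candidate:
  Y (15, 3): total = 2761.6
  X (17, 14): total = 2024.0
  W (13, 19): total = 2448.1
  Z (9, 3): total = 3065.2
Minimum is at X with total 2024.0 km.

X, total 2024.0 km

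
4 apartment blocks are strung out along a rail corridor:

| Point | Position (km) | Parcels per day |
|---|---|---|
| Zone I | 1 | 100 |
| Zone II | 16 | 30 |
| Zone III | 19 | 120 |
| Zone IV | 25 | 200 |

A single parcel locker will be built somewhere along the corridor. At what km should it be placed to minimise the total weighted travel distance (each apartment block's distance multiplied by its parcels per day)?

x = 19

For a sum of weighted absolute distances on a line, the optimum is the weighted median (not the mean). Total weight W = 450; half-weight = 225.
Sort by position and accumulate weight:
  km 1 (Zone I, w=100) → cum 100
  km 16 (Zone II, w=30) → cum 130
  km 19 (Zone III, w=120) → cum 250  ≥ 225 → median here
  km 25 (Zone IV, w=200) → cum 450
Optimal location: km 19.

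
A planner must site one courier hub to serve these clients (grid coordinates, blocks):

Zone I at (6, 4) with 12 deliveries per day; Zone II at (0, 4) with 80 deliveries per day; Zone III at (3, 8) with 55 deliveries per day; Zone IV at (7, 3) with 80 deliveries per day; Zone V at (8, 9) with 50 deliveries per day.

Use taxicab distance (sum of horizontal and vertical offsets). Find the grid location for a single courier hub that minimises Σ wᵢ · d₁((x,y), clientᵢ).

Manhattan distance separates: Σwᵢ(|x−xᵢ|+|y−yᵢ|) = Σwᵢ|x−xᵢ| + Σwᵢ|y−yᵢ|, so x and y are optimised independently as 1-D weighted medians.
Total weight W = 277; half = 138.5.
x-coordinate, sorted with cumulative weight:
  x=0 (Zone II, w=80) cum 80
  x=3 (Zone III, w=55) cum 135
  x=6 (Zone I, w=12) cum 147  ← median
  x=7 (Zone IV, w=80) cum 227
  x=8 (Zone V, w=50) cum 277
⇒ x* = 6
y-coordinate, sorted with cumulative weight:
  y=3 (Zone IV, w=80) cum 80
  y=4 (Zone I, w=12) cum 92
  y=4 (Zone II, w=80) cum 172  ← median
  y=8 (Zone III, w=55) cum 227
  y=9 (Zone V, w=50) cum 277
⇒ y* = 4

(6, 4)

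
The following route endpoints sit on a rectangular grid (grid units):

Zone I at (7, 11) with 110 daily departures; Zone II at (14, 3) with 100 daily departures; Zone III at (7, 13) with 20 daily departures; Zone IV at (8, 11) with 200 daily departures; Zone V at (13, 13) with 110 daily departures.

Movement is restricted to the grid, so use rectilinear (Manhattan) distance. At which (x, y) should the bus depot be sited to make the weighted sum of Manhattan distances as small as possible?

Manhattan distance separates: Σwᵢ(|x−xᵢ|+|y−yᵢ|) = Σwᵢ|x−xᵢ| + Σwᵢ|y−yᵢ|, so x and y are optimised independently as 1-D weighted medians.
Total weight W = 540; half = 270.
x-coordinate, sorted with cumulative weight:
  x=7 (Zone I, w=110) cum 110
  x=7 (Zone III, w=20) cum 130
  x=8 (Zone IV, w=200) cum 330  ← median
  x=13 (Zone V, w=110) cum 440
  x=14 (Zone II, w=100) cum 540
⇒ x* = 8
y-coordinate, sorted with cumulative weight:
  y=3 (Zone II, w=100) cum 100
  y=11 (Zone I, w=110) cum 210
  y=11 (Zone IV, w=200) cum 410  ← median
  y=13 (Zone III, w=20) cum 430
  y=13 (Zone V, w=110) cum 540
⇒ y* = 11

(8, 11)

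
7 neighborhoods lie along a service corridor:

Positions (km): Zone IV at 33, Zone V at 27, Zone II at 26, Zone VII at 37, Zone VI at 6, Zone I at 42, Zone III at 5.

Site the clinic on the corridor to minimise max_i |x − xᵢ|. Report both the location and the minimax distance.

location 23.5, max distance 18.5

The 1-center on a line is the midpoint of the two extreme points: leftmost at 5, rightmost at 42.
Optimal location = (5 + 42)/2 = 23.5; maximum distance = (42 − 5)/2 = 18.5.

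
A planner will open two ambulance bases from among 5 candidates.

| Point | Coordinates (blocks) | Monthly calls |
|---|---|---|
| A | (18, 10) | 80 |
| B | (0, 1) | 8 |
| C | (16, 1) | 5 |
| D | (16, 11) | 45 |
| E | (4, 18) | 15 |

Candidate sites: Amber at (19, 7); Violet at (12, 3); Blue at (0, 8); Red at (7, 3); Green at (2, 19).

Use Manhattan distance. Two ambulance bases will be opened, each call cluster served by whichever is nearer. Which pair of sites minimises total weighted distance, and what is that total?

{Amber, Green}, total 885

Evaluate every pair (each demand assigned to the nearer of the two):
  {Amber, Green}: total = 885
  {Amber, Blue}: total = 946
  {Amber, Red}: total = 1022
  {Amber, Violet}: total = 1122
  {Violet, Green}: total = 1767
  {Violet, Blue}: total = 1876
  {Violet, Red}: total = 1952
  {Red, Green}: total = 2377
  {Blue, Red}: total = 2526
  {Blue, Green}: total = 2671
Best pair: {Amber, Green} with total 885.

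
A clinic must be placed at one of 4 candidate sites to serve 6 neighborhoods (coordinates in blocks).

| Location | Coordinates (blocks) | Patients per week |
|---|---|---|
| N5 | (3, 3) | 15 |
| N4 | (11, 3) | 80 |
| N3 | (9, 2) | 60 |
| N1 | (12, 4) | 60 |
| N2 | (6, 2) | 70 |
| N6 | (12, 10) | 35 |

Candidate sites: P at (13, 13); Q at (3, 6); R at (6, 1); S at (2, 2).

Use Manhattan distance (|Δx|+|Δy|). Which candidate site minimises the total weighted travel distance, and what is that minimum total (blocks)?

Total weighted distance at each candidate:
  P (13, 13): total = 4160
  Q (3, 6): total = 3130
  R (6, 1): total = 2010
  S (2, 2): total = 2880
Minimum is at R with total 2010 blocks.

R, total 2010 blocks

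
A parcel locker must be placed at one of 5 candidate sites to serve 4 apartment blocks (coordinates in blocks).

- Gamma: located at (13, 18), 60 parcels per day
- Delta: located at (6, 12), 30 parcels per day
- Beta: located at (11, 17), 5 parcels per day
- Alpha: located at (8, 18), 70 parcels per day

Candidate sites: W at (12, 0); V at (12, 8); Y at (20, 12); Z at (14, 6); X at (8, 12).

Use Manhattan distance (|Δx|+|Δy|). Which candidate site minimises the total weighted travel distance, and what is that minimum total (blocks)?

X, total 1180 blocks

Total weighted distance at each candidate:
  W (12, 0): total = 3310
  V (12, 8): total = 1990
  Y (20, 12): total = 2530
  Z (14, 6): total = 2530
  X (8, 12): total = 1180
Minimum is at X with total 1180 blocks.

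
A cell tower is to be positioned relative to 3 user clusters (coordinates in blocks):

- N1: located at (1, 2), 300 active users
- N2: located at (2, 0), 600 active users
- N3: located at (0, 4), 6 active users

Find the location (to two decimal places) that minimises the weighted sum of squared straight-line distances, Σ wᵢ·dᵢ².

The minimiser of Σwᵢ‖p−pᵢ‖² is the weighted centroid p* = (Σwᵢpᵢ)/(Σwᵢ).
Σwᵢ = 906.
Σwᵢxᵢ = 300·1 + 600·2 + 6·0 = 1500.
Σwᵢyᵢ = 300·2 + 600·0 + 6·4 = 624.
x* = 1500/906 = 1.66, y* = 624/906 = 0.69.

(1.66, 0.69)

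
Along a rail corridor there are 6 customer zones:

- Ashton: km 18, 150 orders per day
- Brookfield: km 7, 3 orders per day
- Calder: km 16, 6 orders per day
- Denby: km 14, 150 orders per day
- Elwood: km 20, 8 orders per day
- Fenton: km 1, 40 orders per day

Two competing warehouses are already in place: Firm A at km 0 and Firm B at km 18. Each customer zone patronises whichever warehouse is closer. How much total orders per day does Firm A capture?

43

The indifferent point is the midpoint (0+18)/2 = 9; customer zones left of it (closer to Firm A at 0) go to Firm A, those right go to Firm B.
  Fenton at 1 (w=40) → Firm A
  Brookfield at 7 (w=3) → Firm A
  Denby at 14 (w=150) → Firm B
  Calder at 16 (w=6) → Firm B
  Ashton at 18 (w=150) → Firm B
  Elwood at 20 (w=8) → Firm B
Firm A captures 43; Firm B captures 314.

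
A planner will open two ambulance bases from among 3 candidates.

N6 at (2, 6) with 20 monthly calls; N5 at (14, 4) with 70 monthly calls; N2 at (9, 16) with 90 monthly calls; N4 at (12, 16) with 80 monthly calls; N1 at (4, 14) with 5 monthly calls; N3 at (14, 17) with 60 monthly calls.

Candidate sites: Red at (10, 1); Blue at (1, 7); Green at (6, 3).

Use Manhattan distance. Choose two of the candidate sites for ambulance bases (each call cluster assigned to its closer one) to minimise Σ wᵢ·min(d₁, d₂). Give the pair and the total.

{Red, Blue}, total 4580

Evaluate every pair (each demand assigned to the nearer of the two):
  {Red, Blue}: total = 4580
  {Red, Green}: total = 4695
  {Blue, Green}: total = 5000
Best pair: {Red, Blue} with total 4580.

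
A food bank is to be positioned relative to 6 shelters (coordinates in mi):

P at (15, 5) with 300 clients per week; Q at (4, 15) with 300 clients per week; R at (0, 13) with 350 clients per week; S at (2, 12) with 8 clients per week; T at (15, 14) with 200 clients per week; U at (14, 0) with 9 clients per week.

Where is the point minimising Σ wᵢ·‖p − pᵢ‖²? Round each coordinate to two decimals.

(7.58, 11.52)

The minimiser of Σwᵢ‖p−pᵢ‖² is the weighted centroid p* = (Σwᵢpᵢ)/(Σwᵢ).
Σwᵢ = 1167.
Σwᵢxᵢ = 300·15 + 300·4 + 350·0 + 8·2 + 200·15 + 9·14 = 8842.
Σwᵢyᵢ = 300·5 + 300·15 + 350·13 + 8·12 + 200·14 + 9·0 = 13446.
x* = 8842/1167 = 7.58, y* = 13446/1167 = 11.52.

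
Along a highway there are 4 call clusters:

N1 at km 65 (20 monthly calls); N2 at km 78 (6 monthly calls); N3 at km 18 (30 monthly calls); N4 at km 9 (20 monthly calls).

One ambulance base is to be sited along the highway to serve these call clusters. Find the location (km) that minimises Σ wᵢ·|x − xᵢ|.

x = 18

For a sum of weighted absolute distances on a line, the optimum is the weighted median (not the mean). Total weight W = 76; half-weight = 38.
Sort by position and accumulate weight:
  km 9 (N4, w=20) → cum 20
  km 18 (N3, w=30) → cum 50  ≥ 38 → median here
  km 65 (N1, w=20) → cum 70
  km 78 (N2, w=6) → cum 76
Optimal location: km 18.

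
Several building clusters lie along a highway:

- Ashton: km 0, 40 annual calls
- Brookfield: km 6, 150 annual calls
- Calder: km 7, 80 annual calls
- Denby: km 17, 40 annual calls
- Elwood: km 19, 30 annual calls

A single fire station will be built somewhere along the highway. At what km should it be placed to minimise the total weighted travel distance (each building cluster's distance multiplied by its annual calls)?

For a sum of weighted absolute distances on a line, the optimum is the weighted median (not the mean). Total weight W = 340; half-weight = 170.
Sort by position and accumulate weight:
  km 0 (Ashton, w=40) → cum 40
  km 6 (Brookfield, w=150) → cum 190  ≥ 170 → median here
  km 7 (Calder, w=80) → cum 270
  km 17 (Denby, w=40) → cum 310
  km 19 (Elwood, w=30) → cum 340
Optimal location: km 6.

x = 6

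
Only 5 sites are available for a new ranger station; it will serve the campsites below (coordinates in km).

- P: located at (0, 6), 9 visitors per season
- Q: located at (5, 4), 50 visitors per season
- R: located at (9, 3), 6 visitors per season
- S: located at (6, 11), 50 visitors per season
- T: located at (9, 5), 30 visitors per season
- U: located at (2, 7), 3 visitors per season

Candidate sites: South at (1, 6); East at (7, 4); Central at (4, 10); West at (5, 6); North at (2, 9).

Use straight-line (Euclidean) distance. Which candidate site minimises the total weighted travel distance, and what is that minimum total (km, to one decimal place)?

Total weighted distance at each candidate:
  South (1, 6): total = 883.5
  East (7, 4): total = 617.1
  Central (4, 10): total = 741.4
  West (5, 6): total = 563.1
  North (2, 9): total = 850.8
Minimum is at West with total 563.1 km.

West, total 563.1 km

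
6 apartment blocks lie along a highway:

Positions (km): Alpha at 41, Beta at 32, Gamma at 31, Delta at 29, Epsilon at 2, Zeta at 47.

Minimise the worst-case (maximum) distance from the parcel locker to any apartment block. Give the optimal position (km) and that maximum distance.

The 1-center on a line is the midpoint of the two extreme points: leftmost at 2, rightmost at 47.
Optimal location = (2 + 47)/2 = 24.5; maximum distance = (47 − 2)/2 = 22.5.

location 24.5, max distance 22.5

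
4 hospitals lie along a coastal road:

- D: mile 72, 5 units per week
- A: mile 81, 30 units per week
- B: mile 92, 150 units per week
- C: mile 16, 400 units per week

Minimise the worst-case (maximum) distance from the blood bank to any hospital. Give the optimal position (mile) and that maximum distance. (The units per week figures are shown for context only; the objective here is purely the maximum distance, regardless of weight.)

The 1-center on a line is the midpoint of the two extreme points: leftmost at 16, rightmost at 92.
Optimal location = (16 + 92)/2 = 54; maximum distance = (92 − 16)/2 = 38.

location 54, max distance 38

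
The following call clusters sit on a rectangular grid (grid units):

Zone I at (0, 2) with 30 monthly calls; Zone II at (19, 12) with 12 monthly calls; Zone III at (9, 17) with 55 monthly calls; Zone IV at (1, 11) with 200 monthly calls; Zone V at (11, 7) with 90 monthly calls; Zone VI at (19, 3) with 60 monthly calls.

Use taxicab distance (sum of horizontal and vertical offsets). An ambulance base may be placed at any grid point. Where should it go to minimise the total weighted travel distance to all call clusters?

Manhattan distance separates: Σwᵢ(|x−xᵢ|+|y−yᵢ|) = Σwᵢ|x−xᵢ| + Σwᵢ|y−yᵢ|, so x and y are optimised independently as 1-D weighted medians.
Total weight W = 447; half = 223.5.
x-coordinate, sorted with cumulative weight:
  x=0 (Zone I, w=30) cum 30
  x=1 (Zone IV, w=200) cum 230  ← median
  x=9 (Zone III, w=55) cum 285
  x=11 (Zone V, w=90) cum 375
  x=19 (Zone II, w=12) cum 387
  x=19 (Zone VI, w=60) cum 447
⇒ x* = 1
y-coordinate, sorted with cumulative weight:
  y=2 (Zone I, w=30) cum 30
  y=3 (Zone VI, w=60) cum 90
  y=7 (Zone V, w=90) cum 180
  y=11 (Zone IV, w=200) cum 380  ← median
  y=12 (Zone II, w=12) cum 392
  y=17 (Zone III, w=55) cum 447
⇒ y* = 11

(1, 11)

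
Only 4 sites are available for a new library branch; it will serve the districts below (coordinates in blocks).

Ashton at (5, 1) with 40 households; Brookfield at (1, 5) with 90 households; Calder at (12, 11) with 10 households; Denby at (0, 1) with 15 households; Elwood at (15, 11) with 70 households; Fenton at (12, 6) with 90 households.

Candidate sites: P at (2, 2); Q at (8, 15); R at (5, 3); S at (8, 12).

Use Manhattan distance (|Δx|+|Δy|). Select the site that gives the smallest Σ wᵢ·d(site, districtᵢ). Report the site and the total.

R, total 3035 blocks

Total weighted distance at each candidate:
  P (2, 2): total = 3555
  Q (8, 15): total = 4560
  R (5, 3): total = 3035
  S (8, 12): total = 3615
Minimum is at R with total 3035 blocks.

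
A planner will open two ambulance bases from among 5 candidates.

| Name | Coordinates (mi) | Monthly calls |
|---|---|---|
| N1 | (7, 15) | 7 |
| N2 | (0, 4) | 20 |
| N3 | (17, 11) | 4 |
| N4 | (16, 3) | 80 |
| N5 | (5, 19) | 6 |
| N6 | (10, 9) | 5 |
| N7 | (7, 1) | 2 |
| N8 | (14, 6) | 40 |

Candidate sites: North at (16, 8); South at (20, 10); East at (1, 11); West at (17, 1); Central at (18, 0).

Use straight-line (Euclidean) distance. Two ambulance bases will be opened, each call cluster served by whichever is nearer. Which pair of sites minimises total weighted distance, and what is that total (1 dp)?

Evaluate every pair (each demand assigned to the nearer of the two):
  {East, West}: total = 763.8
  {North, East}: total = 824.6
  {North, West}: total = 858.1
  {East, Central}: total = 934.8
  {North, Central}: total = 969.7
  {South, West}: total = 1042.7
  {North, South}: total = 1082.0
  {West, Central}: total = 1120.8
  {South, Central}: total = 1233.1
  {South, East}: total = 1261.1
Best pair: {East, West} with total 763.8.

{East, West}, total 763.8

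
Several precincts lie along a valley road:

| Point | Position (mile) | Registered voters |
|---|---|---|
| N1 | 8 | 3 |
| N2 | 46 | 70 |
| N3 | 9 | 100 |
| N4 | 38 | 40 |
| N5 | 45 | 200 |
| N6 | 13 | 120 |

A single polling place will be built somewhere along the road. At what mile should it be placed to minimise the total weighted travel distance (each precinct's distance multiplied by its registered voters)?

x = 45

For a sum of weighted absolute distances on a line, the optimum is the weighted median (not the mean). Total weight W = 533; half-weight = 266.5.
Sort by position and accumulate weight:
  mile 8 (N1, w=3) → cum 3
  mile 9 (N3, w=100) → cum 103
  mile 13 (N6, w=120) → cum 223
  mile 38 (N4, w=40) → cum 263
  mile 45 (N5, w=200) → cum 463  ≥ 266.5 → median here
  mile 46 (N2, w=70) → cum 533
Optimal location: mile 45.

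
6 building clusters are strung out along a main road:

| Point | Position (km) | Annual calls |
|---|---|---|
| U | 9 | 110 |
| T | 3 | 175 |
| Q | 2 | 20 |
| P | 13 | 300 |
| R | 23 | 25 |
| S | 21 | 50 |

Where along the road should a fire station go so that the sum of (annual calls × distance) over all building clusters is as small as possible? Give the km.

For a sum of weighted absolute distances on a line, the optimum is the weighted median (not the mean). Total weight W = 680; half-weight = 340.
Sort by position and accumulate weight:
  km 2 (Q, w=20) → cum 20
  km 3 (T, w=175) → cum 195
  km 9 (U, w=110) → cum 305
  km 13 (P, w=300) → cum 605  ≥ 340 → median here
  km 21 (S, w=50) → cum 655
  km 23 (R, w=25) → cum 680
Optimal location: km 13.

x = 13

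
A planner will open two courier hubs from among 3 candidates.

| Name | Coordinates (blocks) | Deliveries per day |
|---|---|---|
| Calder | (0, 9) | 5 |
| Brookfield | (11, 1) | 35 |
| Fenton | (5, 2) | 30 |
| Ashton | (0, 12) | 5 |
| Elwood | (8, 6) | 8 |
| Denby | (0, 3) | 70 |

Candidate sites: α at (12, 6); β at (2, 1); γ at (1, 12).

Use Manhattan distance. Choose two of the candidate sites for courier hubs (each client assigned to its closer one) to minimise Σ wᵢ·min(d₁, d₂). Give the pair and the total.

Evaluate every pair (each demand assigned to the nearer of the two):
  {α, β}: total = 757
  {β, γ}: total = 828
  {α, γ}: total = 1297
Best pair: {α, β} with total 757.

{α, β}, total 757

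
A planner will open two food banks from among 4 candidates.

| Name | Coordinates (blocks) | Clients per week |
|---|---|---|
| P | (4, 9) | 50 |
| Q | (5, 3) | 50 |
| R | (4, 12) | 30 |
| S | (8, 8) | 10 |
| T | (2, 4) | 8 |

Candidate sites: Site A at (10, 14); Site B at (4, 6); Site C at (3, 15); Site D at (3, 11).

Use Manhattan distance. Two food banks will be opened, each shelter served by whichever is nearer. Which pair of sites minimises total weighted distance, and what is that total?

{Site B, Site D}, total 502

Evaluate every pair (each demand assigned to the nearer of the two):
  {Site B, Site D}: total = 502
  {Site B, Site C}: total = 562
  {Site A, Site B}: total = 622
  {Site A, Site D}: total = 854
  {Site C, Site D}: total = 854
  {Site A, Site C}: total = 1346
Best pair: {Site B, Site D} with total 502.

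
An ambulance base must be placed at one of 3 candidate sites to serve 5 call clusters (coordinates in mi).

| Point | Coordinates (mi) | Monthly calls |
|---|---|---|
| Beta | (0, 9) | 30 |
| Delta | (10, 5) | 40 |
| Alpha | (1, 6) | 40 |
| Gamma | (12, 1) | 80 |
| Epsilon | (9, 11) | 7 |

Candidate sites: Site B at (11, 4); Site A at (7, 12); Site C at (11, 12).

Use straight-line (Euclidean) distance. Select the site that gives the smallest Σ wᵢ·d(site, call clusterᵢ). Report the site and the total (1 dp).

Total weighted distance at each candidate:
  Site B (11, 4): total = 1130.9
  Site A (7, 12): total = 1854.8
  Site C (11, 12): total = 1990.7
Minimum is at Site B with total 1130.9 mi.

Site B, total 1130.9 mi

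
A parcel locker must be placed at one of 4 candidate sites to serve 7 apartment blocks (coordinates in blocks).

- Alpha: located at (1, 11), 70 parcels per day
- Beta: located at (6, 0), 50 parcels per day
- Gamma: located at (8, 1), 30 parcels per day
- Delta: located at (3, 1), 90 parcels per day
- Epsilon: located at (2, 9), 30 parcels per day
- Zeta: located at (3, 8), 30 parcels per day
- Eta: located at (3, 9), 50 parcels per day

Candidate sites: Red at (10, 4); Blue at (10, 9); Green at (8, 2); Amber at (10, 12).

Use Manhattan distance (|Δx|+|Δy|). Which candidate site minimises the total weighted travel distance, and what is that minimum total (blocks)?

Total weighted distance at each candidate:
  Red (10, 4): total = 3890
  Blue (10, 9): total = 3900
  Green (8, 2): total = 3210
  Amber (10, 12): total = 4670
Minimum is at Green with total 3210 blocks.

Green, total 3210 blocks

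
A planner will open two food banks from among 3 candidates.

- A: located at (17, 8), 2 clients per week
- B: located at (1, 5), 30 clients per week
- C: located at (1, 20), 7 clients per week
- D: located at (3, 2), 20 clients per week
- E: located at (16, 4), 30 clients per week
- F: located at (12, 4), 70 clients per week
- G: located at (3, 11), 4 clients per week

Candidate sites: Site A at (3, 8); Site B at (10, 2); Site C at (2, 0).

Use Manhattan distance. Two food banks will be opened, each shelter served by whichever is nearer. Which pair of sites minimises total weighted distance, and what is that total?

Evaluate every pair (each demand assigned to the nearer of the two):
  {Site A, Site B}: total = 926
  {Site B, Site C}: total = 981
  {Site A, Site C}: total = 1768
Best pair: {Site A, Site B} with total 926.

{Site A, Site B}, total 926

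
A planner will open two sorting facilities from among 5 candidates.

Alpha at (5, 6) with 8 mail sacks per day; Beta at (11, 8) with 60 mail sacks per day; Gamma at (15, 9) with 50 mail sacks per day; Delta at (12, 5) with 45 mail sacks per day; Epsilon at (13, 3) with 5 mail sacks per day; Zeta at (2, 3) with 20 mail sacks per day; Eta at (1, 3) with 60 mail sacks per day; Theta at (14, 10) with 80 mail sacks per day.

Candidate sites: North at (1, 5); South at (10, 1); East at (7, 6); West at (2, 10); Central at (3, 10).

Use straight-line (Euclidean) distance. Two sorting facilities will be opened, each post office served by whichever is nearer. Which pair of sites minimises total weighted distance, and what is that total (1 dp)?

{North, East}, total 1784.2

Evaluate every pair (each demand assigned to the nearer of the two):
  {North, East}: total = 1784.2
  {South, East}: total = 2094.9
  {North, South}: total = 2100.9
  {East, West}: total = 2138.6
  {East, Central}: total = 2138.6
  {South, West}: total = 2507.4
  {South, Central}: total = 2517.2
  {North, Central}: total = 2698.7
  {North, West}: total = 2918.6
  {West, Central}: total = 3101.2
Best pair: {North, East} with total 1784.2.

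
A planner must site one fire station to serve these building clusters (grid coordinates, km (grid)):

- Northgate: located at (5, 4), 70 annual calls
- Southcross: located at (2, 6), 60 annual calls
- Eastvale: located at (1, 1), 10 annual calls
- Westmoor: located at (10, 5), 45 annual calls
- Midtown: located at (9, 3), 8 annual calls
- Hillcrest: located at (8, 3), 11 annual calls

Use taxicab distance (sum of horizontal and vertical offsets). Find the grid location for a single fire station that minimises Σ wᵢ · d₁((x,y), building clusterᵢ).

(5, 5)

Manhattan distance separates: Σwᵢ(|x−xᵢ|+|y−yᵢ|) = Σwᵢ|x−xᵢ| + Σwᵢ|y−yᵢ|, so x and y are optimised independently as 1-D weighted medians.
Total weight W = 204; half = 102.
x-coordinate, sorted with cumulative weight:
  x=1 (Eastvale, w=10) cum 10
  x=2 (Southcross, w=60) cum 70
  x=5 (Northgate, w=70) cum 140  ← median
  x=8 (Hillcrest, w=11) cum 151
  x=9 (Midtown, w=8) cum 159
  x=10 (Westmoor, w=45) cum 204
⇒ x* = 5
y-coordinate, sorted with cumulative weight:
  y=1 (Eastvale, w=10) cum 10
  y=3 (Midtown, w=8) cum 18
  y=3 (Hillcrest, w=11) cum 29
  y=4 (Northgate, w=70) cum 99
  y=5 (Westmoor, w=45) cum 144  ← median
  y=6 (Southcross, w=60) cum 204
⇒ y* = 5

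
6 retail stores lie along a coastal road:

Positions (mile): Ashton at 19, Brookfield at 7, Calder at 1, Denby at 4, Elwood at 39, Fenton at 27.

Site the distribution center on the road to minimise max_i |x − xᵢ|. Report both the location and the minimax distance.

location 20, max distance 19

The 1-center on a line is the midpoint of the two extreme points: leftmost at 1, rightmost at 39.
Optimal location = (1 + 39)/2 = 20; maximum distance = (39 − 1)/2 = 19.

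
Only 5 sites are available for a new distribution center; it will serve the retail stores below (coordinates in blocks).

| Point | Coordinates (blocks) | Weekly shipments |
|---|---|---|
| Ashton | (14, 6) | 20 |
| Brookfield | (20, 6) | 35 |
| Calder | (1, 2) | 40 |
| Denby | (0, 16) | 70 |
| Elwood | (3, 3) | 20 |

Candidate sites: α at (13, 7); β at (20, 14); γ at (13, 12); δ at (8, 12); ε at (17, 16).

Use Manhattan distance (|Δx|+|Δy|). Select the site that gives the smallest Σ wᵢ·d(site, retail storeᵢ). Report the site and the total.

δ, total 2670 blocks

Total weighted distance at each candidate:
  α (13, 7): total = 2820
  β (20, 14): total = 3900
  γ (13, 12): total = 3045
  δ (8, 12): total = 2670
  ε (17, 16): total = 3645
Minimum is at δ with total 2670 blocks.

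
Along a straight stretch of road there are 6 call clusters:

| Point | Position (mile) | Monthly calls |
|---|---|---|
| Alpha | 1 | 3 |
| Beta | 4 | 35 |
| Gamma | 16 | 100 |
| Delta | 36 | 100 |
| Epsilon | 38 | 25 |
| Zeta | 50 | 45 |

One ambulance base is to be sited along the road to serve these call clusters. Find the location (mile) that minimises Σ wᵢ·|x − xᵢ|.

x = 36

For a sum of weighted absolute distances on a line, the optimum is the weighted median (not the mean). Total weight W = 308; half-weight = 154.
Sort by position and accumulate weight:
  mile 1 (Alpha, w=3) → cum 3
  mile 4 (Beta, w=35) → cum 38
  mile 16 (Gamma, w=100) → cum 138
  mile 36 (Delta, w=100) → cum 238  ≥ 154 → median here
  mile 38 (Epsilon, w=25) → cum 263
  mile 50 (Zeta, w=45) → cum 308
Optimal location: mile 36.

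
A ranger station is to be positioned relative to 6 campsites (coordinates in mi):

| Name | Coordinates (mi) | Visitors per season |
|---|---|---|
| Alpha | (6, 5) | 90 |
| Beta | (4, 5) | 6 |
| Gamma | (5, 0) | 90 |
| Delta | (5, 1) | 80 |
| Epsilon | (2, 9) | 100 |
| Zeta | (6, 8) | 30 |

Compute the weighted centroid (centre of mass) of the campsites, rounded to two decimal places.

(4.53, 4.29)

The minimiser of Σwᵢ‖p−pᵢ‖² is the weighted centroid p* = (Σwᵢpᵢ)/(Σwᵢ).
Σwᵢ = 396.
Σwᵢxᵢ = 90·6 + 6·4 + 90·5 + 80·5 + 100·2 + 30·6 = 1794.
Σwᵢyᵢ = 90·5 + 6·5 + 90·0 + 80·1 + 100·9 + 30·8 = 1700.
x* = 1794/396 = 4.53, y* = 1700/396 = 4.29.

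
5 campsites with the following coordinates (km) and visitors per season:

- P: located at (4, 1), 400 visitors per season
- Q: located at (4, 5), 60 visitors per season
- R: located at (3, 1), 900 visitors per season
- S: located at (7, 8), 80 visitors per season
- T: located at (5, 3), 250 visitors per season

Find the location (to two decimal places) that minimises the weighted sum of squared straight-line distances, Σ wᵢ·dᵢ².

(3.76, 1.77)

The minimiser of Σwᵢ‖p−pᵢ‖² is the weighted centroid p* = (Σwᵢpᵢ)/(Σwᵢ).
Σwᵢ = 1690.
Σwᵢxᵢ = 400·4 + 60·4 + 900·3 + 80·7 + 250·5 = 6350.
Σwᵢyᵢ = 400·1 + 60·5 + 900·1 + 80·8 + 250·3 = 2990.
x* = 6350/1690 = 3.76, y* = 2990/1690 = 1.77.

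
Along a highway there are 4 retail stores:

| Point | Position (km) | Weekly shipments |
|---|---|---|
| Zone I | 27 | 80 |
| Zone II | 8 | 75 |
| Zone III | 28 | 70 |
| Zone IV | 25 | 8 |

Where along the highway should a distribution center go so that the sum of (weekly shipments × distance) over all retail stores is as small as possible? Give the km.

For a sum of weighted absolute distances on a line, the optimum is the weighted median (not the mean). Total weight W = 233; half-weight = 116.5.
Sort by position and accumulate weight:
  km 8 (Zone II, w=75) → cum 75
  km 25 (Zone IV, w=8) → cum 83
  km 27 (Zone I, w=80) → cum 163  ≥ 116.5 → median here
  km 28 (Zone III, w=70) → cum 233
Optimal location: km 27.

x = 27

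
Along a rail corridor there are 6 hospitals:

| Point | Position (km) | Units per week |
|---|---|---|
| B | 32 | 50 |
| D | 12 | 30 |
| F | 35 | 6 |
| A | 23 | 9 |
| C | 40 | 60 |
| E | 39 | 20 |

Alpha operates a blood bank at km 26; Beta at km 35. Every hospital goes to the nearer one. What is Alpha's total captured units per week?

39

The indifferent point is the midpoint (26+35)/2 = 30.5; hospitals left of it (closer to Alpha at 26) go to Alpha, those right go to Beta.
  D at 12 (w=30) → Alpha
  A at 23 (w=9) → Alpha
  B at 32 (w=50) → Beta
  F at 35 (w=6) → Beta
  E at 39 (w=20) → Beta
  C at 40 (w=60) → Beta
Alpha captures 39; Beta captures 136.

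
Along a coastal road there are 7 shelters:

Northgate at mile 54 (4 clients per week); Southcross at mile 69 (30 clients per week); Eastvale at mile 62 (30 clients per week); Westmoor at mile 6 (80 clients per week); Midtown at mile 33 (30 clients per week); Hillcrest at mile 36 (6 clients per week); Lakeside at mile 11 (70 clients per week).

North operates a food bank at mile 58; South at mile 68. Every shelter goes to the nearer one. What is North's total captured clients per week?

220

The indifferent point is the midpoint (58+68)/2 = 63; shelters left of it (closer to North at 58) go to North, those right go to South.
  Westmoor at 6 (w=80) → North
  Lakeside at 11 (w=70) → North
  Midtown at 33 (w=30) → North
  Hillcrest at 36 (w=6) → North
  Northgate at 54 (w=4) → North
  Eastvale at 62 (w=30) → North
  Southcross at 69 (w=30) → South
North captures 220; South captures 30.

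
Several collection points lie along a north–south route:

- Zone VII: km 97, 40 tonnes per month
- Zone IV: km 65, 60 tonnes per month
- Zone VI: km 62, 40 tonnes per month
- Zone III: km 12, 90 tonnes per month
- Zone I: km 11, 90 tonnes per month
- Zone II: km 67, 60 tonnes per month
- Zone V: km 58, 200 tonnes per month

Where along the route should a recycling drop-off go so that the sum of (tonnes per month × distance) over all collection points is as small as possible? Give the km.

For a sum of weighted absolute distances on a line, the optimum is the weighted median (not the mean). Total weight W = 580; half-weight = 290.
Sort by position and accumulate weight:
  km 11 (Zone I, w=90) → cum 90
  km 12 (Zone III, w=90) → cum 180
  km 58 (Zone V, w=200) → cum 380  ≥ 290 → median here
  km 62 (Zone VI, w=40) → cum 420
  km 65 (Zone IV, w=60) → cum 480
  km 67 (Zone II, w=60) → cum 540
  km 97 (Zone VII, w=40) → cum 580
Optimal location: km 58.

x = 58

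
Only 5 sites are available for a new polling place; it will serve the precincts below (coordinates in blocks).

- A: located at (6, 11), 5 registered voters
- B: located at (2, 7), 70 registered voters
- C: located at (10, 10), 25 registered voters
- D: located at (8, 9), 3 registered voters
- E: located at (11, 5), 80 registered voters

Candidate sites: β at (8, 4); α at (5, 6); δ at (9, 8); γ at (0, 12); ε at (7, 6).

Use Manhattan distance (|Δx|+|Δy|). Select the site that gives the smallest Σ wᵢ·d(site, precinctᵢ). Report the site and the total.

ε, total 1037 blocks

Total weighted distance at each candidate:
  β (8, 4): total = 1210
  α (5, 6): total = 1113
  δ (9, 8): total = 1071
  γ (0, 12): total = 2298
  ε (7, 6): total = 1037
Minimum is at ε with total 1037 blocks.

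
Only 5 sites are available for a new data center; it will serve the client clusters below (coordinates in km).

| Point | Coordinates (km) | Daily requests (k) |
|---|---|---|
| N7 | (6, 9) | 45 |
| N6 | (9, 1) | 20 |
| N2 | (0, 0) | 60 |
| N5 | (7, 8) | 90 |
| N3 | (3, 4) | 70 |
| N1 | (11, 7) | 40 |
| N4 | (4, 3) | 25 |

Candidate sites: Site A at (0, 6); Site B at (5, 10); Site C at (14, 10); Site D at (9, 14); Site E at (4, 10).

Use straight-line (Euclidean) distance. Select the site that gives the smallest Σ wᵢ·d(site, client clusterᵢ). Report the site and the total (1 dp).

Total weighted distance at each candidate:
  Site A (0, 6): total = 2342.2
  Site B (5, 10): total = 2073.8
  Site C (14, 10): total = 3608.2
  Site D (9, 14): total = 3499.8
  Site E (4, 10): total = 2182.7
Minimum is at Site B with total 2073.8 km.

Site B, total 2073.8 km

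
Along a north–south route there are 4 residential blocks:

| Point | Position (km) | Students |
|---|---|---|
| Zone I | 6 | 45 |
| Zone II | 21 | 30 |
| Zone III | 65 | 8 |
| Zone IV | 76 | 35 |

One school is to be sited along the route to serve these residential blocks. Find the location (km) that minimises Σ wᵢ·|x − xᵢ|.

For a sum of weighted absolute distances on a line, the optimum is the weighted median (not the mean). Total weight W = 118; half-weight = 59.
Sort by position and accumulate weight:
  km 6 (Zone I, w=45) → cum 45
  km 21 (Zone II, w=30) → cum 75  ≥ 59 → median here
  km 65 (Zone III, w=8) → cum 83
  km 76 (Zone IV, w=35) → cum 118
Optimal location: km 21.

x = 21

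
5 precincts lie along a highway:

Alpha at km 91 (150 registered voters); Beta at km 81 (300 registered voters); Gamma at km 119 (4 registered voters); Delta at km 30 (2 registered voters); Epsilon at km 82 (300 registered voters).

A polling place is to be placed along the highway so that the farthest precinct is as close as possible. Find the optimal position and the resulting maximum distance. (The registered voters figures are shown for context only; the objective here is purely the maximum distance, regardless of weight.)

location 74.5, max distance 44.5

The 1-center on a line is the midpoint of the two extreme points: leftmost at 30, rightmost at 119.
Optimal location = (30 + 119)/2 = 74.5; maximum distance = (119 − 30)/2 = 44.5.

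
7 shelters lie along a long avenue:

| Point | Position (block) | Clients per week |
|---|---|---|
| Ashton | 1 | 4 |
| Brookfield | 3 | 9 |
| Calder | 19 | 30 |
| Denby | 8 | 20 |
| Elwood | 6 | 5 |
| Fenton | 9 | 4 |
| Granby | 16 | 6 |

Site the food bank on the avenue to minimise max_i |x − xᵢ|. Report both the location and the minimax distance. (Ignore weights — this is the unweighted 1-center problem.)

location 10, max distance 9

The 1-center on a line is the midpoint of the two extreme points: leftmost at 1, rightmost at 19.
Optimal location = (1 + 19)/2 = 10; maximum distance = (19 − 1)/2 = 9.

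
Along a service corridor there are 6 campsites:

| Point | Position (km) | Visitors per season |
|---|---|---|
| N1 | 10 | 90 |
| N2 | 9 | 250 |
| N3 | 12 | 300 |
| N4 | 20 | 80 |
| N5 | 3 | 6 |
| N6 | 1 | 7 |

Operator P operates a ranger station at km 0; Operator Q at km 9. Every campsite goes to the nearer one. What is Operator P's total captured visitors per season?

The indifferent point is the midpoint (0+9)/2 = 4.5; campsites left of it (closer to Operator P at 0) go to Operator P, those right go to Operator Q.
  N6 at 1 (w=7) → Operator P
  N5 at 3 (w=6) → Operator P
  N2 at 9 (w=250) → Operator Q
  N1 at 10 (w=90) → Operator Q
  N3 at 12 (w=300) → Operator Q
  N4 at 20 (w=80) → Operator Q
Operator P captures 13; Operator Q captures 720.

13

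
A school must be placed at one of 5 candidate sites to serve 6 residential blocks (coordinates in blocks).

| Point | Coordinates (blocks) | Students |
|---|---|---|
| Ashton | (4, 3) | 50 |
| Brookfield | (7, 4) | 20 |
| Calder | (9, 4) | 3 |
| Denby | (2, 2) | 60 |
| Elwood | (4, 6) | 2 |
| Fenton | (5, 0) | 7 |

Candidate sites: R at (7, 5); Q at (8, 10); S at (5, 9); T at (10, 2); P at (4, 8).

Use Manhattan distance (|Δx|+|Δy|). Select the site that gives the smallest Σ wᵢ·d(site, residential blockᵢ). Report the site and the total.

Total weighted distance at each candidate:
  R (7, 5): total = 816
  Q (8, 10): total = 1658
  S (5, 9): total = 1188
  T (10, 2): total = 1008
  P (4, 8): total = 964
Minimum is at R with total 816 blocks.

R, total 816 blocks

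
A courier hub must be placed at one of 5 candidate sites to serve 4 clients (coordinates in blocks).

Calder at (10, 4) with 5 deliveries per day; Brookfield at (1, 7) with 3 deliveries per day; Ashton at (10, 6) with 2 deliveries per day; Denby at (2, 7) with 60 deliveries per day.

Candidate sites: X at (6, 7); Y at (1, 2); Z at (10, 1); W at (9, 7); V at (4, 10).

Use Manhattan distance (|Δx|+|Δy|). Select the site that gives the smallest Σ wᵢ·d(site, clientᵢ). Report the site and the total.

X, total 300 blocks

Total weighted distance at each candidate:
  X (6, 7): total = 300
  Y (1, 2): total = 456
  Z (10, 1): total = 910
  W (9, 7): total = 468
  V (4, 10): total = 398
Minimum is at X with total 300 blocks.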